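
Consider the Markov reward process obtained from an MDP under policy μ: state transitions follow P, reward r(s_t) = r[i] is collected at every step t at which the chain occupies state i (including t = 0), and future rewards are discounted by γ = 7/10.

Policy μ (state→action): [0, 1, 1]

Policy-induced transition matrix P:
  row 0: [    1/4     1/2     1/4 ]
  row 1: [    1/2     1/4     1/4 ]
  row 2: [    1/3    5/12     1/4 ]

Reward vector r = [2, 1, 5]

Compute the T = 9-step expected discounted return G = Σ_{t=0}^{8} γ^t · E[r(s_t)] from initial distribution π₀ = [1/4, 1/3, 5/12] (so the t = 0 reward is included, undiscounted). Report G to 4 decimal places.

G = 8.1214

t=0: π = [0.2500, 0.3333, 0.4167], E[r] = 2.9167, γ^t·E[r] = 2.916667, running G = 2.916667
t=1: π = [0.3681, 0.3819, 0.2500], E[r] = 2.3681, γ^t·E[r] = 1.657639, running G = 4.574306
t=2: π = [0.3663, 0.3837, 0.2500], E[r] = 2.3663, γ^t·E[r] = 1.159497, running G = 5.733802
t=3: π = [0.3668, 0.3832, 0.2500], E[r] = 2.3668, γ^t·E[r] = 0.811796, running G = 6.545599
t=4: π = [0.3666, 0.3834, 0.2500], E[r] = 2.3666, γ^t·E[r] = 0.568231, running G = 7.113830
t=5: π = [0.3667, 0.3833, 0.2500], E[r] = 2.3667, γ^t·E[r] = 0.397767, running G = 7.511597
t=6: π = [0.3667, 0.3833, 0.2500], E[r] = 2.3667, γ^t·E[r] = 0.278436, running G = 7.790032
t=7: π = [0.3667, 0.3833, 0.2500], E[r] = 2.3667, γ^t·E[r] = 0.194905, running G = 7.984938
t=8: π = [0.3667, 0.3833, 0.2500], E[r] = 2.3667, γ^t·E[r] = 0.136434, running G = 8.121371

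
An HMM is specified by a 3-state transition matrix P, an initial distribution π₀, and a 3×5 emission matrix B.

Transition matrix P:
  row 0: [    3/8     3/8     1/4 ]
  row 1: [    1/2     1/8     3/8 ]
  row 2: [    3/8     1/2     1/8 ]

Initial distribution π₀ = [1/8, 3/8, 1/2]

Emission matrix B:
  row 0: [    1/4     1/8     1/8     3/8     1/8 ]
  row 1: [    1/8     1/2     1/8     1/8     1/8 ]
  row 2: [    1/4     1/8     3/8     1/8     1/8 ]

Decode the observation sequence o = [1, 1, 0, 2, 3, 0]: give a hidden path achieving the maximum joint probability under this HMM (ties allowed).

t=0: δ = [1.562e-02, 1.875e-01, 6.250e-02]  (obs o_0=1)
t=1: δ = [1.172e-02, 1.562e-02, 8.789e-03]  ψ = [1, 2, 1]  (obs o_1=1)
t=2: δ = [1.953e-03, 5.493e-04, 1.465e-03]  ψ = [1, 0, 1]  (obs o_2=0)
t=3: δ = [9.155e-05, 9.155e-05, 1.831e-04]  ψ = [0, 0, 0]  (obs o_3=2)
t=4: δ = [2.575e-05, 1.144e-05, 4.292e-06]  ψ = [2, 2, 1]  (obs o_4=3)
t=5: δ = [2.414e-06, 1.207e-06, 1.609e-06]  ψ = [0, 0, 0]  (obs o_5=0)
backtrack: best end state = 0; path = [2, 1, 0, 2, 0, 0]

path = [2, 1, 0, 2, 0, 0]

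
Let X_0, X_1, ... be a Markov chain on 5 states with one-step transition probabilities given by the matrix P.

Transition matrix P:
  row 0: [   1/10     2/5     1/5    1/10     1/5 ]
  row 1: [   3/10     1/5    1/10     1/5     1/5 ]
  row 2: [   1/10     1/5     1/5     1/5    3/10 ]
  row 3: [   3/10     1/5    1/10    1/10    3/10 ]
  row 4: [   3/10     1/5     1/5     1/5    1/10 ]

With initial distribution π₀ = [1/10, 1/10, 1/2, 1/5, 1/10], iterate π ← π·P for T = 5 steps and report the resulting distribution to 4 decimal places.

t=0: π = [0.1000, 0.1000, 0.5000, 0.2000, 0.1000]
t=1: π = [0.1800, 0.2200, 0.1700, 0.1700, 0.2600]
t=2: π = [0.2300, 0.2360, 0.1610, 0.1650, 0.2080]
t=3: π = [0.2218, 0.2460, 0.1599, 0.1605, 0.2118]
t=4: π = [0.2237, 0.2444, 0.1594, 0.1618, 0.2109]
t=5: π = [0.2234, 0.2447, 0.1594, 0.1615, 0.2110]

π = [0.2234, 0.2447, 0.1594, 0.1615, 0.2110]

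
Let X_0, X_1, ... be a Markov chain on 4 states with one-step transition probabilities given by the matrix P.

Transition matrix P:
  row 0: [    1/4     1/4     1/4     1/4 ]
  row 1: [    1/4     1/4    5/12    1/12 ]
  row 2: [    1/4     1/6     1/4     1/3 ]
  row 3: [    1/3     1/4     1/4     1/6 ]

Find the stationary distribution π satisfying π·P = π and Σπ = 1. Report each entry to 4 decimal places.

Balance equations π_j = Σ_i π_i·P[i][j]:
  π_0 = 1/4·π_0 + 1/4·π_1 + 1/4·π_2 + 1/3·π_3
  π_1 = 1/4·π_0 + 1/4·π_1 + 1/6·π_2 + 1/4·π_3
  π_2 = 1/4·π_0 + 5/12·π_1 + 1/4·π_2 + 1/4·π_3
  normalize: π_0 + π_1 + π_2 + π_3 = 1
Solving the linear system gives exactly π = [509/1898, 33/146, 21/73, 207/949].

π = [0.2682, 0.2260, 0.2877, 0.2181]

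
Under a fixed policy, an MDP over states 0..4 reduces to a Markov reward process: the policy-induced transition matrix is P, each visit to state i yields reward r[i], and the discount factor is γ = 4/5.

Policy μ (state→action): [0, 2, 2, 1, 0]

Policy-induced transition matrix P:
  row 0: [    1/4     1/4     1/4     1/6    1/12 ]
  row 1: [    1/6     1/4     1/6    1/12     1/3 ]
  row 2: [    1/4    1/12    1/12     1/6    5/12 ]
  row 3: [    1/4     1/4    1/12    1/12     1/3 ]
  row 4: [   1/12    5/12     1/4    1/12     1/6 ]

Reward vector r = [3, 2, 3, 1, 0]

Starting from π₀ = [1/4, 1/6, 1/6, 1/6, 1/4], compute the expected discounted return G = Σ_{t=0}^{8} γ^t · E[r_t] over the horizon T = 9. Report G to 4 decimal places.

t=0: π = [0.2500, 0.1667, 0.1667, 0.1667, 0.2500], E[r] = 1.7500, γ^t·E[r] = 1.750000, running G = 1.750000
t=1: π = [0.1944, 0.2639, 0.1806, 0.1181, 0.2431], E[r] = 1.7708, γ^t·E[r] = 1.416667, running G = 3.166667
t=2: π = [0.1875, 0.2604, 0.1782, 0.1146, 0.2593], E[r] = 1.7326, γ^t·E[r] = 1.108889, running G = 4.275556
t=3: π = [0.1851, 0.2635, 0.1795, 0.1138, 0.2581], E[r] = 1.7346, γ^t·E[r] = 0.888099, running G = 5.163654
t=4: π = [0.1850, 0.2631, 0.1792, 0.1137, 0.2590], E[r] = 1.7325, γ^t·E[r] = 0.709616, running G = 5.873271
t=5: π = [0.1849, 0.2633, 0.1793, 0.1137, 0.2588], E[r] = 1.7328, γ^t·E[r] = 0.567807, running G = 6.441078
t=6: π = [0.1849, 0.2633, 0.1792, 0.1137, 0.2589], E[r] = 1.7327, γ^t·E[r] = 0.454207, running G = 6.895284
t=7: π = [0.1849, 0.2633, 0.1792, 0.1137, 0.2589], E[r] = 1.7327, γ^t·E[r] = 0.363373, running G = 7.258657
t=8: π = [0.1849, 0.2633, 0.1792, 0.1137, 0.2589], E[r] = 1.7327, γ^t·E[r] = 0.290696, running G = 7.549353

G = 7.5494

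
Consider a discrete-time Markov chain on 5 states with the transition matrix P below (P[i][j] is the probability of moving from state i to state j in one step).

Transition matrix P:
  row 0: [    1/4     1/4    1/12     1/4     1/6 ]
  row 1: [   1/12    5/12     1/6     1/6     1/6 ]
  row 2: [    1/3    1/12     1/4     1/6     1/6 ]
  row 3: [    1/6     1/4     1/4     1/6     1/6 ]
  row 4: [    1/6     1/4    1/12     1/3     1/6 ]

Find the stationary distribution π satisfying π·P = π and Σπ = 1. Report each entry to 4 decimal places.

π = [0.1883, 0.2663, 0.1687, 0.2101, 0.1667]

Balance equations π_j = Σ_i π_i·P[i][j]:
  π_0 = 1/4·π_0 + 1/12·π_1 + 1/3·π_2 + 1/6·π_3 + 1/6·π_4
  π_1 = 1/4·π_0 + 5/12·π_1 + 1/12·π_2 + 1/4·π_3 + 1/4·π_4
  π_2 = 1/12·π_0 + 1/6·π_1 + 1/4·π_2 + 1/4·π_3 + 1/12·π_4
  π_3 = 1/4·π_0 + 1/6·π_1 + 1/6·π_2 + 1/6·π_3 + 1/3·π_4
  normalize: π_0 + π_1 + π_2 + π_3 + π_4 = 1
Solving the linear system gives exactly π = [379/2013, 536/2013, 679/4026, 141/671, 1/6].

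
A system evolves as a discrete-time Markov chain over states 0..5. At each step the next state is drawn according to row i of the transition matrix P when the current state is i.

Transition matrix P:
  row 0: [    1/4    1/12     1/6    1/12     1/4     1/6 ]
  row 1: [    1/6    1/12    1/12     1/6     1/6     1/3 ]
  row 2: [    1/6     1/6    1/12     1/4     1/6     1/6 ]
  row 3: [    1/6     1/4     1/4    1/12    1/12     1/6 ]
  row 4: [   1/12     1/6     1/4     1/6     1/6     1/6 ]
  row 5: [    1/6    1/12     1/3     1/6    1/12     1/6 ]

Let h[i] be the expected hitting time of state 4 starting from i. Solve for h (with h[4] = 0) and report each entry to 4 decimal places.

First-step conditioning: h[4] = 0; for i ≠ 4, h[i] = 1 + Σ_k P[i][k]·h[k].
  h[0] = 1 + 1/4·h[0] + 1/12·h[1] + 1/6·h[2] + 1/12·h[3] + 1/6·h[5]
  h[1] = 1 + 1/6·h[0] + 1/12·h[1] + 1/12·h[2] + 1/6·h[3] + 1/3·h[5]
  h[2] = 1 + 1/6·h[0] + 1/6·h[1] + 1/12·h[2] + 1/4·h[3] + 1/6·h[5]
  h[3] = 1 + 1/6·h[0] + 1/4·h[1] + 1/4·h[2] + 1/12·h[3] + 1/6·h[5]
  h[5] = 1 + 1/6·h[0] + 1/12·h[1] + 1/3·h[2] + 1/6·h[3] + 1/6·h[5]
Solving the 5×5 linear system over states ≠ 4 gives exactly h = [43852/7457, 49280/7457, 48972/7457, 52492/7457, 0, 52734/7457] (h[4] = 0 is the target).

h = [5.8806, 6.6086, 6.5673, 7.0393, 0.0000, 7.0717]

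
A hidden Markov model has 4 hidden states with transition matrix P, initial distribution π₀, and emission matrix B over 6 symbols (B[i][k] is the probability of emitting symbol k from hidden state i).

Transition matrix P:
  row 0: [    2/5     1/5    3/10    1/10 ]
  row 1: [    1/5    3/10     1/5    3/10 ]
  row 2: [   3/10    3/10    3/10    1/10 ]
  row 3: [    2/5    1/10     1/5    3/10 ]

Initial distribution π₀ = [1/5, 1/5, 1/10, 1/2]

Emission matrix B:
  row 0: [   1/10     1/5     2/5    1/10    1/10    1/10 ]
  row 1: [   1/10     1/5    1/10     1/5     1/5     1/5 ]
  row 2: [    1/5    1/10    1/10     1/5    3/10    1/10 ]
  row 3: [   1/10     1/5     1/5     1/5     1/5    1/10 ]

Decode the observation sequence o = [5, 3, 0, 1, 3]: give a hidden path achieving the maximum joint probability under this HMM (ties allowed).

t=0: δ = [2.000e-02, 4.000e-02, 1.000e-02, 5.000e-02]  (obs o_0=5)
t=1: δ = [2.000e-03, 2.400e-03, 2.000e-03, 3.000e-03]  ψ = [3, 1, 3, 3]  (obs o_1=3)
t=2: δ = [1.200e-04, 7.200e-05, 1.200e-04, 9.000e-05]  ψ = [3, 1, 0, 3]  (obs o_2=0)
t=3: δ = [9.600e-06, 7.200e-06, 3.600e-06, 5.400e-06]  ψ = [0, 2, 0, 3]  (obs o_3=1)
t=4: δ = [3.840e-07, 4.320e-07, 5.760e-07, 4.320e-07]  ψ = [0, 1, 0, 1]  (obs o_4=3)
backtrack: best end state = 2; path = [3, 3, 0, 0, 2]

path = [3, 3, 0, 0, 2]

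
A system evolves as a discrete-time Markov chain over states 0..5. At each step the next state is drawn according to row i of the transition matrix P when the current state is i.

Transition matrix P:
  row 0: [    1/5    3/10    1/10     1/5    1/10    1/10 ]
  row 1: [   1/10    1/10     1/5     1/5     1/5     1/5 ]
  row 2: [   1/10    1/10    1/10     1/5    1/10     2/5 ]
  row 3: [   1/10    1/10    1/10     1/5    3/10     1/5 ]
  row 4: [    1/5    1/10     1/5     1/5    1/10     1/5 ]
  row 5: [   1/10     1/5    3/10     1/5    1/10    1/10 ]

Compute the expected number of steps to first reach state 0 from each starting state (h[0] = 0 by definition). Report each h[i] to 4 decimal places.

First-step conditioning: h[0] = 0; for i ≠ 0, h[i] = 1 + Σ_k P[i][k]·h[k].
  h[1] = 1 + 1/10·h[1] + 1/5·h[2] + 1/5·h[3] + 1/5·h[4] + 1/5·h[5]
  h[2] = 1 + 1/10·h[1] + 1/10·h[2] + 1/5·h[3] + 1/10·h[4] + 2/5·h[5]
  h[3] = 1 + 1/10·h[1] + 1/10·h[2] + 1/5·h[3] + 3/10·h[4] + 1/5·h[5]
  h[4] = 1 + 1/10·h[1] + 1/5·h[2] + 1/5·h[3] + 1/10·h[4] + 1/5·h[5]
  h[5] = 1 + 1/5·h[1] + 3/10·h[2] + 1/5·h[3] + 1/10·h[4] + 1/10·h[5]
Solving the 5×5 linear system over states ≠ 0 gives exactly h = [0, 65450/7617, 66100/7617, 64790/7617, 59500/7617, 66050/7617] (h[0] = 0 is the target).

h = [0.0000, 8.5926, 8.6780, 8.5060, 7.8115, 8.6714]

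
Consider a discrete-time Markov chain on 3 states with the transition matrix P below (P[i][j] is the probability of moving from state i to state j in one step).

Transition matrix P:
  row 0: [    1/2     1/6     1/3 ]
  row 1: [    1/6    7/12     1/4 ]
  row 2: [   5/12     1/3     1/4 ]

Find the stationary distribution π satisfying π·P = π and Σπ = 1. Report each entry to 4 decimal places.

π = [0.3548, 0.3656, 0.2796]

Balance equations π_j = Σ_i π_i·P[i][j]:
  π_0 = 1/2·π_0 + 1/6·π_1 + 5/12·π_2
  π_1 = 1/6·π_0 + 7/12·π_1 + 1/3·π_2
  normalize: π_0 + π_1 + π_2 = 1
Solving the linear system gives exactly π = [11/31, 34/93, 26/93].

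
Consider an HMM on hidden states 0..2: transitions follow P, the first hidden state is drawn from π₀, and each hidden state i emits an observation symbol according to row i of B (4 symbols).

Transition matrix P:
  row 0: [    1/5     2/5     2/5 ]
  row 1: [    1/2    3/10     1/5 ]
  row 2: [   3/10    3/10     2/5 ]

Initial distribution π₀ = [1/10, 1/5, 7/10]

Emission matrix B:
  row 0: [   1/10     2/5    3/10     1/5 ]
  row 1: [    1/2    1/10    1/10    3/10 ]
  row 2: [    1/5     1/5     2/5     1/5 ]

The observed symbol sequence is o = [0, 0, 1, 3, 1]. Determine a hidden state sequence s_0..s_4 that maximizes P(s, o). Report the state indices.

path = [2, 1, 0, 1, 0]

t=0: δ = [1.000e-02, 1.000e-01, 1.400e-01]  (obs o_0=0)
t=1: δ = [5.000e-03, 2.100e-02, 1.120e-02]  ψ = [1, 2, 2]  (obs o_1=0)
t=2: δ = [4.200e-03, 6.300e-04, 8.960e-04]  ψ = [1, 1, 2]  (obs o_2=1)
t=3: δ = [1.680e-04, 5.040e-04, 3.360e-04]  ψ = [0, 0, 0]  (obs o_3=3)
t=4: δ = [1.008e-04, 1.512e-05, 2.688e-05]  ψ = [1, 1, 2]  (obs o_4=1)
backtrack: best end state = 0; path = [2, 1, 0, 1, 0]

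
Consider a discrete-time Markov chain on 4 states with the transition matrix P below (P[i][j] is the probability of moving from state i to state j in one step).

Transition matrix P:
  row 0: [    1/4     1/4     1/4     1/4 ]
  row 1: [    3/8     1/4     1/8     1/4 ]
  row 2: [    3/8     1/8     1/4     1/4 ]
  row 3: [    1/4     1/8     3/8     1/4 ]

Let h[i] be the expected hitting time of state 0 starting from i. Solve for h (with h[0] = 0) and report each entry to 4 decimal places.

h = [0.0000, 2.9091, 2.9091, 3.2727]

First-step conditioning: h[0] = 0; for i ≠ 0, h[i] = 1 + Σ_k P[i][k]·h[k].
  h[1] = 1 + 1/4·h[1] + 1/8·h[2] + 1/4·h[3]
  h[2] = 1 + 1/8·h[1] + 1/4·h[2] + 1/4·h[3]
  h[3] = 1 + 1/8·h[1] + 3/8·h[2] + 1/4·h[3]
Solving the 3×3 linear system over states ≠ 0 gives exactly h = [0, 32/11, 32/11, 36/11] (h[0] = 0 is the target).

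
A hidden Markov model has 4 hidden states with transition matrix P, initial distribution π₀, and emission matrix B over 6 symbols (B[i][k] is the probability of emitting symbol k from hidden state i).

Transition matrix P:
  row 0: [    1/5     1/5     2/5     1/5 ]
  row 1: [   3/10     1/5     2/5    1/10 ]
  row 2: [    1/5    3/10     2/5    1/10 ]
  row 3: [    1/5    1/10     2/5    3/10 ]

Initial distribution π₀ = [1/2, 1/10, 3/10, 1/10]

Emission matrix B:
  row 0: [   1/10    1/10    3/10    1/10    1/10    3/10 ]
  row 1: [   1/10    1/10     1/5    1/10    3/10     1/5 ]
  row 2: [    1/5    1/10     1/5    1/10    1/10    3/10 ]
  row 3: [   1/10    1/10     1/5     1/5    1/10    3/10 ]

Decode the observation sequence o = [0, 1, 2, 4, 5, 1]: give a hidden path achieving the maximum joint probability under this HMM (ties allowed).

t=0: δ = [5.000e-02, 1.000e-02, 6.000e-02, 1.000e-02]  (obs o_0=0)
t=1: δ = [1.200e-03, 1.800e-03, 2.400e-03, 1.000e-03]  ψ = [2, 2, 2, 0]  (obs o_1=1)
t=2: δ = [1.620e-04, 1.440e-04, 1.920e-04, 6.000e-05]  ψ = [1, 2, 2, 3]  (obs o_2=2)
t=3: δ = [4.320e-06, 1.728e-05, 7.680e-06, 3.240e-06]  ψ = [1, 2, 2, 0]  (obs o_3=4)
t=4: δ = [1.555e-06, 6.912e-07, 2.074e-06, 5.184e-07]  ψ = [1, 1, 1, 1]  (obs o_4=5)
t=5: δ = [4.147e-08, 6.221e-08, 8.294e-08, 3.110e-08]  ψ = [2, 2, 2, 0]  (obs o_5=1)
backtrack: best end state = 2; path = [2, 2, 2, 1, 2, 2]

path = [2, 2, 2, 1, 2, 2]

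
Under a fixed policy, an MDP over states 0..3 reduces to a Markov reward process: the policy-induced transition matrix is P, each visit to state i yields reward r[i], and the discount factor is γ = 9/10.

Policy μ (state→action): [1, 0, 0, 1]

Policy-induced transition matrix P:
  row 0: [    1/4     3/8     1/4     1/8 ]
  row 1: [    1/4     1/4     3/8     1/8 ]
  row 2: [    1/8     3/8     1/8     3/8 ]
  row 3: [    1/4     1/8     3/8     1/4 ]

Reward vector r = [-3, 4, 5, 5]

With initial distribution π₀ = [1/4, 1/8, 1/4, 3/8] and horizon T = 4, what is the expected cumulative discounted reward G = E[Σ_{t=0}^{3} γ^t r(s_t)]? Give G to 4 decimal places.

t=0: π = [0.2500, 0.1250, 0.2500, 0.3750], E[r] = 2.8750, γ^t·E[r] = 2.875000, running G = 2.875000
t=1: π = [0.2188, 0.2656, 0.2813, 0.2344], E[r] = 2.9844, γ^t·E[r] = 2.685938, running G = 5.560938
t=2: π = [0.2148, 0.2832, 0.2773, 0.2246], E[r] = 2.9980, γ^t·E[r] = 2.428418, running G = 7.989355
t=3: π = [0.2153, 0.2834, 0.2788, 0.2224], E[r] = 2.9939, γ^t·E[r] = 2.182551, running G = 10.171906

G = 10.1719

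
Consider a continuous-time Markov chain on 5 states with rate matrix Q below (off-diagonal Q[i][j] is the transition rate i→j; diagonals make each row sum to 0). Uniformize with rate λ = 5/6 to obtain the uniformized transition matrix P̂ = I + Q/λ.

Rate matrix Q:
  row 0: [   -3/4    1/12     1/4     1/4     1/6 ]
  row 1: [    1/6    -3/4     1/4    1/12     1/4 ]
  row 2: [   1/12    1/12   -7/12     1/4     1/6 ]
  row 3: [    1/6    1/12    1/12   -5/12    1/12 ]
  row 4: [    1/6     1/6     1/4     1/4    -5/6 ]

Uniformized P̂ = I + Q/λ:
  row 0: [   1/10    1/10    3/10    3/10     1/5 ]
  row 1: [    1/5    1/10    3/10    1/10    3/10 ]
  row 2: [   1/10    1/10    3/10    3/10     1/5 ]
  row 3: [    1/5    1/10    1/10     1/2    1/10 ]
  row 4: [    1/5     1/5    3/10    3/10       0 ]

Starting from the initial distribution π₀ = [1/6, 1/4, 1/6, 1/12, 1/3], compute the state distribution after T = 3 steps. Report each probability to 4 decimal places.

t=0: π = [0.1667, 0.2500, 0.1667, 0.0833, 0.3333]
t=1: π = [0.1667, 0.1333, 0.2833, 0.2667, 0.1500]
t=2: π = [0.1550, 0.1150, 0.2467, 0.3267, 0.1567]
t=3: π = [0.1598, 0.1157, 0.2347, 0.3423, 0.1475]

π = [0.1598, 0.1157, 0.2347, 0.3423, 0.1475]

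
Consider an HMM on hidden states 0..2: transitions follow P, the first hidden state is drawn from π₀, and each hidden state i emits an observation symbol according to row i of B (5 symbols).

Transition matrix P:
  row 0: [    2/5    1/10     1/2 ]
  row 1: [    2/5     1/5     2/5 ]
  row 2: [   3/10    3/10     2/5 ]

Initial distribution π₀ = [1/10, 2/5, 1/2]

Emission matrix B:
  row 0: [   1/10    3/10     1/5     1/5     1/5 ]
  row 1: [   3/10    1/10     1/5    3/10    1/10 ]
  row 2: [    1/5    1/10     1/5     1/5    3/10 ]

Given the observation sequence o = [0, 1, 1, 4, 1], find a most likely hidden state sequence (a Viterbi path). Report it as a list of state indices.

t=0: δ = [1.000e-02, 1.200e-01, 1.000e-01]  (obs o_0=0)
t=1: δ = [1.440e-02, 3.000e-03, 4.800e-03]  ψ = [1, 2, 1]  (obs o_1=1)
t=2: δ = [1.728e-03, 1.440e-04, 7.200e-04]  ψ = [0, 0, 0]  (obs o_2=1)
t=3: δ = [1.382e-04, 2.160e-05, 2.592e-04]  ψ = [0, 2, 0]  (obs o_3=4)
t=4: δ = [2.333e-05, 7.776e-06, 1.037e-05]  ψ = [2, 2, 2]  (obs o_4=1)
backtrack: best end state = 0; path = [1, 0, 0, 2, 0]

path = [1, 0, 0, 2, 0]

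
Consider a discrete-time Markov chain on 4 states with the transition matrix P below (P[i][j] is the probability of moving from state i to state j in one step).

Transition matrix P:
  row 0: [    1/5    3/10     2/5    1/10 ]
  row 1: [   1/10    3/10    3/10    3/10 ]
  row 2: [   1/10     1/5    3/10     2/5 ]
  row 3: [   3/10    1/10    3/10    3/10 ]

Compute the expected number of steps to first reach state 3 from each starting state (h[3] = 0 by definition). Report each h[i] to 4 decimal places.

First-step conditioning: h[3] = 0; for i ≠ 3, h[i] = 1 + Σ_k P[i][k]·h[k].
  h[0] = 1 + 1/5·h[0] + 3/10·h[1] + 2/5·h[2]
  h[1] = 1 + 1/10·h[0] + 3/10·h[1] + 3/10·h[2]
  h[2] = 1 + 1/10·h[0] + 1/5·h[1] + 3/10·h[2]
Solving the 3×3 linear system over states ≠ 3 gives exactly h = [545/139, 450/139, 405/139, 0] (h[3] = 0 is the target).

h = [3.9209, 3.2374, 2.9137, 0.0000]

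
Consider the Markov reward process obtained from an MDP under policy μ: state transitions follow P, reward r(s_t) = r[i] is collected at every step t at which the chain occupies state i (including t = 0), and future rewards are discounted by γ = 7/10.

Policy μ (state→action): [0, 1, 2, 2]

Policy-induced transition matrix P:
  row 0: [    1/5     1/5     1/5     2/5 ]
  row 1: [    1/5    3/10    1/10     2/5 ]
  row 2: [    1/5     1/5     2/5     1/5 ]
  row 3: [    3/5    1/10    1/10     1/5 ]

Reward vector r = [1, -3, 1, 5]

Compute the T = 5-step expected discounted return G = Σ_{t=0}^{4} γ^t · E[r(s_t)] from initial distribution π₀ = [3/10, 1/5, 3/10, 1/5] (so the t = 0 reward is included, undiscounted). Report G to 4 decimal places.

t=0: π = [0.3000, 0.2000, 0.3000, 0.2000], E[r] = 1.0000, γ^t·E[r] = 1.000000, running G = 1.000000
t=1: π = [0.2800, 0.2000, 0.2200, 0.3000], E[r] = 1.4000, γ^t·E[r] = 0.980000, running G = 1.980000
t=2: π = [0.3200, 0.1900, 0.1940, 0.2960], E[r] = 1.4240, γ^t·E[r] = 0.697760, running G = 2.677760
t=3: π = [0.3184, 0.1894, 0.1902, 0.3020], E[r] = 1.4504, γ^t·E[r] = 0.497487, running G = 3.175247
t=4: π = [0.3208, 0.1887, 0.1889, 0.3016], E[r] = 1.4513, γ^t·E[r] = 0.348452, running G = 3.523700

G = 3.5237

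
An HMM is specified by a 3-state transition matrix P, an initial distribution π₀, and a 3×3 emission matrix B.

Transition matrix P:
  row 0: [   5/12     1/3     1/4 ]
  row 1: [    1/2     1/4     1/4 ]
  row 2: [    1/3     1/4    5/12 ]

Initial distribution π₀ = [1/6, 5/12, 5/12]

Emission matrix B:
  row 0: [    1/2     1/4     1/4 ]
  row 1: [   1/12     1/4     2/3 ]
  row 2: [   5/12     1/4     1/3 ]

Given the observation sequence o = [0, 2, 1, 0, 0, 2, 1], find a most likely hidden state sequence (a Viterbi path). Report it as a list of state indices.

path = [2, 1, 0, 0, 0, 1, 0]

t=0: δ = [8.333e-02, 3.472e-02, 1.736e-01]  (obs o_0=0)
t=1: δ = [1.447e-02, 2.894e-02, 2.411e-02]  ψ = [2, 2, 2]  (obs o_1=2)
t=2: δ = [3.617e-03, 1.808e-03, 2.512e-03]  ψ = [1, 1, 2]  (obs o_2=1)
t=3: δ = [7.535e-04, 1.005e-04, 4.361e-04]  ψ = [0, 0, 2]  (obs o_3=0)
t=4: δ = [1.570e-04, 2.093e-05, 7.849e-05]  ψ = [0, 0, 0]  (obs o_4=0)
t=5: δ = [1.635e-05, 3.489e-05, 1.308e-05]  ψ = [0, 0, 0]  (obs o_5=2)
t=6: δ = [4.361e-06, 2.180e-06, 2.180e-06]  ψ = [1, 1, 1]  (obs o_6=1)
backtrack: best end state = 0; path = [2, 1, 0, 0, 0, 1, 0]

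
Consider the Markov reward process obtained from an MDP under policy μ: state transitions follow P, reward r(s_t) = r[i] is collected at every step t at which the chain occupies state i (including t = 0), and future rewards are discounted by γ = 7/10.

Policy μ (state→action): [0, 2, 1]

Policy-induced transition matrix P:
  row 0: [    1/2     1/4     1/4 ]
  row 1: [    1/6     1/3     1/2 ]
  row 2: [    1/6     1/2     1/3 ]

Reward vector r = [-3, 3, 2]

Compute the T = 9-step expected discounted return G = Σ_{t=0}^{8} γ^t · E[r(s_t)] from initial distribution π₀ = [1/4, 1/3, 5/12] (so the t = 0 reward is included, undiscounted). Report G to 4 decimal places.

G = 3.5614

t=0: π = [0.2500, 0.3333, 0.4167], E[r] = 1.0833, γ^t·E[r] = 1.083333, running G = 1.083333
t=1: π = [0.2500, 0.3819, 0.3681], E[r] = 1.1319, γ^t·E[r] = 0.792361, running G = 1.875694
t=2: π = [0.2500, 0.3738, 0.3762], E[r] = 1.1238, γ^t·E[r] = 0.550683, running G = 2.426377
t=3: π = [0.2500, 0.3752, 0.3748], E[r] = 1.1252, γ^t·E[r] = 0.385941, running G = 2.812318
t=4: π = [0.2500, 0.3750, 0.3750], E[r] = 1.1250, γ^t·E[r] = 0.270105, running G = 3.082423
t=5: π = [0.2500, 0.3750, 0.3750], E[r] = 1.1250, γ^t·E[r] = 0.189080, running G = 3.271503
t=6: π = [0.2500, 0.3750, 0.3750], E[r] = 1.1250, γ^t·E[r] = 0.132355, running G = 3.403858
t=7: π = [0.2500, 0.3750, 0.3750], E[r] = 1.1250, γ^t·E[r] = 0.092649, running G = 3.496507
t=8: π = [0.2500, 0.3750, 0.3750], E[r] = 1.1250, γ^t·E[r] = 0.064854, running G = 3.561361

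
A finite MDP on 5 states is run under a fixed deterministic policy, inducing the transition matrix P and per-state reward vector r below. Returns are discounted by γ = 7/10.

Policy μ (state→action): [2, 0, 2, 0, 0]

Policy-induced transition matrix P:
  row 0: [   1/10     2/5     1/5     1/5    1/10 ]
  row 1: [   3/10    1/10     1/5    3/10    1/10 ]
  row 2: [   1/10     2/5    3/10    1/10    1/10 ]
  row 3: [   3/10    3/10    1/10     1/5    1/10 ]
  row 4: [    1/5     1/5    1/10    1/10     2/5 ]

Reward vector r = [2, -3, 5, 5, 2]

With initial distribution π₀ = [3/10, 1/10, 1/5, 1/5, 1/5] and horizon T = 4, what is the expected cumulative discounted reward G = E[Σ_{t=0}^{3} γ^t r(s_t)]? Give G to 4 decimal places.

t=0: π = [0.3000, 0.1000, 0.2000, 0.2000, 0.2000], E[r] = 2.7000, γ^t·E[r] = 2.700000, running G = 2.700000
t=1: π = [0.1800, 0.3100, 0.1800, 0.1700, 0.1600], E[r] = 1.5000, γ^t·E[r] = 1.050000, running G = 3.750000
t=2: π = [0.2120, 0.2580, 0.1850, 0.1970, 0.1480], E[r] = 1.8560, γ^t·E[r] = 0.909440, running G = 4.659440
t=3: π = [0.2058, 0.2733, 0.1840, 0.1925, 0.1444], E[r] = 1.7630, γ^t·E[r] = 0.604709, running G = 5.264149

G = 5.2641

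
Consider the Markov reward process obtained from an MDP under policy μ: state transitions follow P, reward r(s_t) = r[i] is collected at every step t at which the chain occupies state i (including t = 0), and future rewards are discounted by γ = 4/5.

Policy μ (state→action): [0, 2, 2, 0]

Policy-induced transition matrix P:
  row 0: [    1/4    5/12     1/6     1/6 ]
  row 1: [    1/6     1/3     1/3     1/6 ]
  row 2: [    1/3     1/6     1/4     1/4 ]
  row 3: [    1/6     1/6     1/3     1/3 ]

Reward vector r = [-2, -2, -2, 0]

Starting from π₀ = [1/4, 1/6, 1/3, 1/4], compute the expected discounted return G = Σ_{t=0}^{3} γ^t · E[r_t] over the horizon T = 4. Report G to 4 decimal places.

t=0: π = [0.2500, 0.1667, 0.3333, 0.2500], E[r] = -1.5000, γ^t·E[r] = -1.500000, running G = -1.500000
t=1: π = [0.2431, 0.2569, 0.2639, 0.2361], E[r] = -1.5278, γ^t·E[r] = -1.222222, running G = -2.722222
t=2: π = [0.2309, 0.2703, 0.2708, 0.2280], E[r] = -1.5440, γ^t·E[r] = -0.988148, running G = -3.710370
t=3: π = [0.2310, 0.2694, 0.2723, 0.2272], E[r] = -1.5455, γ^t·E[r] = -0.791309, running G = -4.501679

G = -4.5017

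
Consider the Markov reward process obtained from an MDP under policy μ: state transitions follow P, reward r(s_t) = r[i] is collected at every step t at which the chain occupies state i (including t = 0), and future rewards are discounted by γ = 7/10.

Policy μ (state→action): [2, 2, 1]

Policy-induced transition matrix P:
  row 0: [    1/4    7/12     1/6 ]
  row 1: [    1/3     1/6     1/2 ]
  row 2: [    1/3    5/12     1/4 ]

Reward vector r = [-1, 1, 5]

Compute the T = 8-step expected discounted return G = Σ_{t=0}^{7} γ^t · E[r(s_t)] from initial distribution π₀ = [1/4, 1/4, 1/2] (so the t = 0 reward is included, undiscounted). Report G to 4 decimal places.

G = 5.9751

t=0: π = [0.2500, 0.2500, 0.5000], E[r] = 2.5000, γ^t·E[r] = 2.500000, running G = 2.500000
t=1: π = [0.3125, 0.3958, 0.2917], E[r] = 1.5417, γ^t·E[r] = 1.079167, running G = 3.579167
t=2: π = [0.3073, 0.3698, 0.3229], E[r] = 1.6771, γ^t·E[r] = 0.821771, running G = 4.400938
t=3: π = [0.3077, 0.3754, 0.3168], E[r] = 1.6519, γ^t·E[r] = 0.566605, running G = 4.967543
t=4: π = [0.3077, 0.3741, 0.3182], E[r] = 1.6575, γ^t·E[r] = 0.397961, running G = 5.365503
t=5: π = [0.3077, 0.3744, 0.3179], E[r] = 1.6561, γ^t·E[r] = 0.278349, running G = 5.643852
t=6: π = [0.3077, 0.3743, 0.3180], E[r] = 1.6565, γ^t·E[r] = 0.194883, running G = 5.838735
t=7: π = [0.3077, 0.3744, 0.3179], E[r] = 1.6564, γ^t·E[r] = 0.136411, running G = 5.975146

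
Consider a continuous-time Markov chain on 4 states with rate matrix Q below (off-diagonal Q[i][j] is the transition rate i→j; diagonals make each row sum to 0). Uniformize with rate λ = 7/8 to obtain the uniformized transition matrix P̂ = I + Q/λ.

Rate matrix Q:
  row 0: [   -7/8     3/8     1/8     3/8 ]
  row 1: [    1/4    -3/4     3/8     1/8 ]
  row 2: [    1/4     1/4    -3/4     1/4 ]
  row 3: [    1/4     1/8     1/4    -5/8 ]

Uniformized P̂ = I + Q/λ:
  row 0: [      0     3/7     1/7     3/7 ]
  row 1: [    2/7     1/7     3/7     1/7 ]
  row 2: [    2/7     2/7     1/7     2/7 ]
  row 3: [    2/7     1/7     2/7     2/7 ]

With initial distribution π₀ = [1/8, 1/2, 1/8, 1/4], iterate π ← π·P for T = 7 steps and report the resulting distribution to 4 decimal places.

π = [0.2222, 0.2424, 0.2526, 0.2828]

t=0: π = [0.1250, 0.5000, 0.1250, 0.2500]
t=1: π = [0.2500, 0.1964, 0.3214, 0.2321]
t=2: π = [0.2143, 0.2602, 0.2321, 0.2934]
t=3: π = [0.2245, 0.2372, 0.2591, 0.2792]
t=4: π = [0.2216, 0.2440, 0.2505, 0.2839]
t=5: π = [0.2224, 0.2420, 0.2531, 0.2825]
t=6: π = [0.2222, 0.2426, 0.2523, 0.2829]
t=7: π = [0.2222, 0.2424, 0.2526, 0.2828]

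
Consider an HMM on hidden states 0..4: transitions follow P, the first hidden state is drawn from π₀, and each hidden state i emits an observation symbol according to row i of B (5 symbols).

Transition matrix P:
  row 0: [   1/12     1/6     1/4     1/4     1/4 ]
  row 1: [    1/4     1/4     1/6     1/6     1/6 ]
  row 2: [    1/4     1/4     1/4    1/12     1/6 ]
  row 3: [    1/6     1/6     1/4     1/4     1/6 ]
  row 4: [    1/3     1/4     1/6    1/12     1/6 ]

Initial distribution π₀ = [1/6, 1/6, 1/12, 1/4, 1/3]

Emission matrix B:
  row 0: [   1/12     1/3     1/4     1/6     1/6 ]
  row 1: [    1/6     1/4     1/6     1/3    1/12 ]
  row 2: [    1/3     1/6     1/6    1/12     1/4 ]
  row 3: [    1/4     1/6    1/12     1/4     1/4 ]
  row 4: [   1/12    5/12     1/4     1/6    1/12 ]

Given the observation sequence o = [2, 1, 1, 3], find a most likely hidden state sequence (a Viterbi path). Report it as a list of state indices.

path = [4, 0, 4, 1]

t=0: δ = [4.167e-02, 2.778e-02, 1.389e-02, 2.083e-02, 8.333e-02]  (obs o_0=2)
t=1: δ = [9.259e-03, 5.208e-03, 2.315e-03, 1.736e-03, 5.787e-03]  ψ = [4, 4, 4, 0, 4]  (obs o_1=1)
t=2: δ = [6.430e-04, 3.858e-04, 3.858e-04, 3.858e-04, 9.645e-04]  ψ = [4, 0, 0, 0, 0]  (obs o_2=1)
t=3: δ = [5.358e-05, 8.038e-05, 1.340e-05, 4.019e-05, 2.679e-05]  ψ = [4, 4, 0, 0, 0]  (obs o_3=3)
backtrack: best end state = 1; path = [4, 0, 4, 1]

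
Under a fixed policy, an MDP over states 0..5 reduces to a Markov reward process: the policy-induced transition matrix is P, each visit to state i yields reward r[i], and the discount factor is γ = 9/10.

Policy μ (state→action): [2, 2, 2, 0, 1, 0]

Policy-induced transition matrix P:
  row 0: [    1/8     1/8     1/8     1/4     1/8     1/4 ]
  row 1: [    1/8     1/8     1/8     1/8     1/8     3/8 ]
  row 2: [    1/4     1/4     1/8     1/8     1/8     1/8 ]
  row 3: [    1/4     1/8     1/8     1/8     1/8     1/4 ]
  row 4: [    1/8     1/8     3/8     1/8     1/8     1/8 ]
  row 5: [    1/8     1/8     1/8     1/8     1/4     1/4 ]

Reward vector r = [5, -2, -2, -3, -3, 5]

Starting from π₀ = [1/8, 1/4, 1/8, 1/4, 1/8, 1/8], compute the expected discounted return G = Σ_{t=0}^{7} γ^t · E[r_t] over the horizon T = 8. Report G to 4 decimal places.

G = 1.6702

t=0: π = [0.1250, 0.2500, 0.1250, 0.2500, 0.1250, 0.1250], E[r] = -0.6250, γ^t·E[r] = -0.625000, running G = -0.625000
t=1: π = [0.1719, 0.1406, 0.1563, 0.1406, 0.1406, 0.2500], E[r] = 0.6719, γ^t·E[r] = 0.604688, running G = -0.020313
t=2: π = [0.1621, 0.1445, 0.1602, 0.1465, 0.1563, 0.2305], E[r] = 0.4453, γ^t·E[r] = 0.360703, running G = 0.340391
t=3: π = [0.1633, 0.1450, 0.1641, 0.1453, 0.1538, 0.2285], E[r] = 0.4438, γ^t·E[r] = 0.323565, running G = 0.663956
t=4: π = [0.1637, 0.1455, 0.1635, 0.1454, 0.1536, 0.2284], E[r] = 0.4454, γ^t·E[r] = 0.292250, running G = 0.956205
t=5: π = [0.1636, 0.1454, 0.1634, 0.1455, 0.1535, 0.2286], E[r] = 0.4462, γ^t·E[r] = 0.263466, running G = 1.219671
t=6: π = [0.1636, 0.1454, 0.1634, 0.1455, 0.1536, 0.2286], E[r] = 0.4462, γ^t·E[r] = 0.237103, running G = 1.456775
t=7: π = [0.1636, 0.1454, 0.1634, 0.1455, 0.1536, 0.2286], E[r] = 0.4461, γ^t·E[r] = 0.213378, running G = 1.670153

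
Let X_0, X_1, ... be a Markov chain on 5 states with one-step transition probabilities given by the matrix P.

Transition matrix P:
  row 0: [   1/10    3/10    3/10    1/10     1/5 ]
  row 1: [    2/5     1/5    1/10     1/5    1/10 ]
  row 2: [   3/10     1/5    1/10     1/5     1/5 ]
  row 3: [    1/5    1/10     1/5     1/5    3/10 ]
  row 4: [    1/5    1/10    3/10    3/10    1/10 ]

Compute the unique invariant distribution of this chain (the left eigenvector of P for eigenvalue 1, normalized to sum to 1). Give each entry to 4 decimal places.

Balance equations π_j = Σ_i π_i·P[i][j]:
  π_0 = 1/10·π_0 + 2/5·π_1 + 3/10·π_2 + 1/5·π_3 + 1/5·π_4
  π_1 = 3/10·π_0 + 1/5·π_1 + 1/5·π_2 + 1/10·π_3 + 1/10·π_4
  π_2 = 3/10·π_0 + 1/10·π_1 + 1/10·π_2 + 1/5·π_3 + 3/10·π_4
  π_3 = 1/10·π_0 + 1/5·π_1 + 1/5·π_2 + 1/5·π_3 + 3/10·π_4
  normalize: π_0 + π_1 + π_2 + π_3 + π_4 = 1
Solving the linear system gives exactly π = [2971/12696, 2357/12696, 2575/12696, 1237/6348, 773/4232].

π = [0.2340, 0.1856, 0.2028, 0.1949, 0.1827]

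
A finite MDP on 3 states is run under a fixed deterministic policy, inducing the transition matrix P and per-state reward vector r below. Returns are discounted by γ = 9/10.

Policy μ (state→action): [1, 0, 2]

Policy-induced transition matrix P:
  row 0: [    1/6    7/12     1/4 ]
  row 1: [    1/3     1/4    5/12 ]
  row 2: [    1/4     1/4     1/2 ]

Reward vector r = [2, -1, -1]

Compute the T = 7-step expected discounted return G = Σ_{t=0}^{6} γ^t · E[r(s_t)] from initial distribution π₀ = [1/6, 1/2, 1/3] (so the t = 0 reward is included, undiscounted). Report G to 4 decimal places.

G = -1.4224

t=0: π = [0.1667, 0.5000, 0.3333], E[r] = -0.5000, γ^t·E[r] = -0.500000, running G = -0.500000
t=1: π = [0.2778, 0.3056, 0.4167], E[r] = -0.1667, γ^t·E[r] = -0.150000, running G = -0.650000
t=2: π = [0.2523, 0.3426, 0.4051], E[r] = -0.2431, γ^t·E[r] = -0.196875, running G = -0.846875
t=3: π = [0.2575, 0.3341, 0.4084], E[r] = -0.2274, γ^t·E[r] = -0.165797, running G = -1.012672
t=4: π = [0.2564, 0.3358, 0.4078], E[r] = -0.2309, γ^t·E[r] = -0.151464, running G = -1.164136
t=5: π = [0.2566, 0.3355, 0.4079], E[r] = -0.2301, γ^t·E[r] = -0.135893, running G = -1.300028
t=6: π = [0.2566, 0.3355, 0.4079], E[r] = -0.2303, γ^t·E[r] = -0.122386, running G = -1.422414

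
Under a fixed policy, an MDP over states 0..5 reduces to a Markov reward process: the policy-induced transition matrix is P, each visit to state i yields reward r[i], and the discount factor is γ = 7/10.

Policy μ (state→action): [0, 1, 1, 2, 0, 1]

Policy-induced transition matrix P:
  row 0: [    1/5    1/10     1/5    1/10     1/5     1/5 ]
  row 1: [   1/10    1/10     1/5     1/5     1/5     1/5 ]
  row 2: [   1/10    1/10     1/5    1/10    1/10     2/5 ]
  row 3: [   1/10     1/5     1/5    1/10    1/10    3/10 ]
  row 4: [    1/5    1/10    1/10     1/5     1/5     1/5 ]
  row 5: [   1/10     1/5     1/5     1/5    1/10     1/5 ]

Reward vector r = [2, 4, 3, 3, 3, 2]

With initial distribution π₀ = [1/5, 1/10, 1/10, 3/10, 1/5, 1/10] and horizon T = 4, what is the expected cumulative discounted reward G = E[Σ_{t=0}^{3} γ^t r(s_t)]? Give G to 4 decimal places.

t=0: π = [0.2000, 0.1000, 0.1000, 0.3000, 0.2000, 0.1000], E[r] = 2.8000, γ^t·E[r] = 2.800000, running G = 2.800000
t=1: π = [0.1400, 0.1400, 0.1800, 0.1400, 0.1500, 0.2500], E[r] = 2.7500, γ^t·E[r] = 1.925000, running G = 4.725000
t=2: π = [0.1290, 0.1390, 0.1850, 0.1540, 0.1430, 0.2500], E[r] = 2.7600, γ^t·E[r] = 1.352400, running G = 6.077400
t=3: π = [0.1272, 0.1404, 0.1857, 0.1532, 0.1411, 0.2524], E[r] = 2.7608, γ^t·E[r] = 0.946954, running G = 7.024354

G = 7.0244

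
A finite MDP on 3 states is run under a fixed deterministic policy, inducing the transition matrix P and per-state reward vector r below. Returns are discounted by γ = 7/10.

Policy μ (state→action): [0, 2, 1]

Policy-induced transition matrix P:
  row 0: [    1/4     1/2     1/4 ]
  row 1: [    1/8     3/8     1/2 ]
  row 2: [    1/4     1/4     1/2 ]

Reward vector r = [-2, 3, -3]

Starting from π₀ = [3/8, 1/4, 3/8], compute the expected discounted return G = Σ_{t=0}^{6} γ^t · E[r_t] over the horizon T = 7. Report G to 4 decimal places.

t=0: π = [0.3750, 0.2500, 0.3750], E[r] = -1.1250, γ^t·E[r] = -1.125000, running G = -1.125000
t=1: π = [0.2188, 0.3750, 0.4063], E[r] = -0.5313, γ^t·E[r] = -0.371875, running G = -1.496875
t=2: π = [0.2031, 0.3516, 0.4453], E[r] = -0.6875, γ^t·E[r] = -0.336875, running G = -1.833750
t=3: π = [0.2061, 0.3447, 0.4492], E[r] = -0.7256, γ^t·E[r] = -0.248876, running G = -2.082626
t=4: π = [0.2069, 0.3446, 0.4485], E[r] = -0.7255, γ^t·E[r] = -0.174184, running G = -2.256810
t=5: π = [0.2069, 0.3448, 0.4483], E[r] = -0.7243, γ^t·E[r] = -0.121726, running G = -2.378536
t=6: π = [0.2069, 0.3448, 0.4483], E[r] = -0.7241, γ^t·E[r] = -0.085191, running G = -2.463727

G = -2.4637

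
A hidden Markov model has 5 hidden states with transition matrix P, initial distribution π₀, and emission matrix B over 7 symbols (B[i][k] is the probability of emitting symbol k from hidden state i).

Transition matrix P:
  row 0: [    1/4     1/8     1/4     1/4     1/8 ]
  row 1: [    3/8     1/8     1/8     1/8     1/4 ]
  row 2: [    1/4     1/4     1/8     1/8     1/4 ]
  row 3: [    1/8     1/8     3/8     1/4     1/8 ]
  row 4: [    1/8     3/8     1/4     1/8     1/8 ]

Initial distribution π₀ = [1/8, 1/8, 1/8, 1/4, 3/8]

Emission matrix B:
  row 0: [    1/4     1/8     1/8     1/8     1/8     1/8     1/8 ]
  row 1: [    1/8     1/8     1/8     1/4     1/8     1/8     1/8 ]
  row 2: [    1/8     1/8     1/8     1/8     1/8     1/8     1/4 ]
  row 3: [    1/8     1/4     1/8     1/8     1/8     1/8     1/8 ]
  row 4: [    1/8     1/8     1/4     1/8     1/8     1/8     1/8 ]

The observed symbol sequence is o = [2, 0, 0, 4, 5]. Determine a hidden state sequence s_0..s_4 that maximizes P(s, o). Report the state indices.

t=0: δ = [1.562e-02, 1.562e-02, 1.562e-02, 3.125e-02, 9.375e-02]  (obs o_0=2)
t=1: δ = [2.930e-03, 4.395e-03, 2.930e-03, 1.465e-03, 1.465e-03]  ψ = [4, 4, 4, 4, 4]  (obs o_1=0)
t=2: δ = [4.120e-04, 9.155e-05, 9.155e-05, 9.155e-05, 1.373e-04]  ψ = [1, 2, 0, 0, 1]  (obs o_2=0)
t=3: δ = [1.287e-05, 6.437e-06, 1.287e-05, 1.287e-05, 6.437e-06]  ψ = [0, 0, 0, 0, 0]  (obs o_3=4)
t=4: δ = [4.023e-07, 4.023e-07, 6.035e-07, 4.023e-07, 4.023e-07]  ψ = [0, 2, 3, 0, 2]  (obs o_4=5)
backtrack: best end state = 2; path = [4, 1, 0, 3, 2]

path = [4, 1, 0, 3, 2]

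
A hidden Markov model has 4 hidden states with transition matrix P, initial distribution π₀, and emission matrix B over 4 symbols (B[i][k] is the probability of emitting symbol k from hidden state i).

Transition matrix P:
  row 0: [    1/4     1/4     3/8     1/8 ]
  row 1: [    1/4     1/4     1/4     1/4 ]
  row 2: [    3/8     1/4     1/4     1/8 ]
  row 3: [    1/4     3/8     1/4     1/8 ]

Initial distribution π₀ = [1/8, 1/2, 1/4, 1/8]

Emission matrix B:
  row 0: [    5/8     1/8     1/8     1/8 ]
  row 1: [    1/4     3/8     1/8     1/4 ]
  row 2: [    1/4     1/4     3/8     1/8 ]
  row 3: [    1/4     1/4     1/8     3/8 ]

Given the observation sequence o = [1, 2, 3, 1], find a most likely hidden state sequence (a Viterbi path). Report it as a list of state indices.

path = [1, 2, 3, 1]

t=0: δ = [1.562e-02, 1.875e-01, 6.250e-02, 3.125e-02]  (obs o_0=1)
t=1: δ = [5.859e-03, 5.859e-03, 1.758e-02, 5.859e-03]  ψ = [1, 1, 1, 1]  (obs o_1=2)
t=2: δ = [8.240e-04, 1.099e-03, 5.493e-04, 8.240e-04]  ψ = [2, 2, 2, 2]  (obs o_2=3)
t=3: δ = [3.433e-05, 1.159e-04, 7.725e-05, 6.866e-05]  ψ = [1, 3, 0, 1]  (obs o_3=1)
backtrack: best end state = 1; path = [1, 2, 3, 1]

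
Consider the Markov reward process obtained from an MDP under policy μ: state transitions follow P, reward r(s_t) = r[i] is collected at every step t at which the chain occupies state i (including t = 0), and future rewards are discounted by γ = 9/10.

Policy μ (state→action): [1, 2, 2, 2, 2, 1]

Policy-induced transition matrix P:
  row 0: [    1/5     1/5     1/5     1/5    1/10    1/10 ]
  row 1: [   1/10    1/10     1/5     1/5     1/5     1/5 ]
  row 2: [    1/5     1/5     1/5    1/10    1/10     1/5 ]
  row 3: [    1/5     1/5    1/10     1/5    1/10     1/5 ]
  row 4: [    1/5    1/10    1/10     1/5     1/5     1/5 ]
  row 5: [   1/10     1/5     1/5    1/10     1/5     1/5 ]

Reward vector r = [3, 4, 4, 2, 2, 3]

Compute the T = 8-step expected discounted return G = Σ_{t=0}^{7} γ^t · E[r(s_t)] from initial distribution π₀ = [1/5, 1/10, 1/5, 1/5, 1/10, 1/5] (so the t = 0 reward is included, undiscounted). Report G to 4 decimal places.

G = 17.2145

t=0: π = [0.2000, 0.1000, 0.2000, 0.2000, 0.1000, 0.2000], E[r] = 3.0000, γ^t·E[r] = 3.000000, running G = 3.000000
t=1: π = [0.1700, 0.1800, 0.1700, 0.1600, 0.1400, 0.1800], E[r] = 3.0500, γ^t·E[r] = 2.745000, running G = 5.745000
t=2: π = [0.1640, 0.1680, 0.1700, 0.1650, 0.1500, 0.1830], E[r] = 3.0230, γ^t·E[r] = 2.448630, running G = 8.193630
t=3: π = [0.1649, 0.1682, 0.1685, 0.1647, 0.1501, 0.1836], E[r] = 3.0219, γ^t·E[r] = 2.202965, running G = 10.396595
t=4: π = [0.1648, 0.1682, 0.1685, 0.1648, 0.1502, 0.1835], E[r] = 3.0217, γ^t·E[r] = 1.982544, running G = 12.379139
t=5: π = [0.1648, 0.1682, 0.1685, 0.1648, 0.1502, 0.1835], E[r] = 3.0217, γ^t·E[r] = 1.784273, running G = 14.163412
t=6: π = [0.1648, 0.1682, 0.1685, 0.1648, 0.1502, 0.1835], E[r] = 3.0217, γ^t·E[r] = 1.605845, running G = 15.769258
t=7: π = [0.1648, 0.1682, 0.1685, 0.1648, 0.1502, 0.1835], E[r] = 3.0217, γ^t·E[r] = 1.445261, running G = 17.214518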